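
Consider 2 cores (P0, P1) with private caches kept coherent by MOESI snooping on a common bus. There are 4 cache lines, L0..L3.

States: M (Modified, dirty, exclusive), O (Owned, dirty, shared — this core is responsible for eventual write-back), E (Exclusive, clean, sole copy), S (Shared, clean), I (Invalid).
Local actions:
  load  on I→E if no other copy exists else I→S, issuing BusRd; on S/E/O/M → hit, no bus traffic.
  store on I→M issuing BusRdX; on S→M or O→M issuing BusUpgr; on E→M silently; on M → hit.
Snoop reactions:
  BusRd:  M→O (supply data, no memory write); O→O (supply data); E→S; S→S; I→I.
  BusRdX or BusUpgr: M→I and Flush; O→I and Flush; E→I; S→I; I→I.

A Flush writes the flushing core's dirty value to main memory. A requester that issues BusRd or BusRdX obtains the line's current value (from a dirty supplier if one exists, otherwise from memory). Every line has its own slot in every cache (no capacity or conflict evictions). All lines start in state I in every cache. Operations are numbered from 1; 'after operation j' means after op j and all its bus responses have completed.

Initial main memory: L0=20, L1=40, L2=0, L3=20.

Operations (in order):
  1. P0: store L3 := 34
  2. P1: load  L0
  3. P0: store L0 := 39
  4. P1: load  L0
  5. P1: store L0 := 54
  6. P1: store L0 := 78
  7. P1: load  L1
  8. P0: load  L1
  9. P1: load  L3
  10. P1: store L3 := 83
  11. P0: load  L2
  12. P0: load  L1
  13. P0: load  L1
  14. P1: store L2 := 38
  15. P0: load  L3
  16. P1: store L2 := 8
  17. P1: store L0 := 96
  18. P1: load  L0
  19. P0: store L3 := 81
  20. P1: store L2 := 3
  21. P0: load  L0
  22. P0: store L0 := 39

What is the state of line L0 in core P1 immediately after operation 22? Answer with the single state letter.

state = I

  op1 P0: store L3 := 34 → M/I on L3; bus BusRdX; mem=20
  op2 P1: load  L0 → I/E on L0; bus BusRd; mem=20
  op3 P0: store L0 := 39 → M/I on L0; bus BusRdX; mem=20
  op4 P1: load  L0 → O/S on L0; bus BusRd; mem=20
  op5 P1: store L0 := 54 → I/M on L0; bus BusUpgr Flush; mem=39
  op6 P1: store L0 := 78 → I/M on L0; bus (none); mem=39
  op7 P1: load  L1 → I/E on L1; bus BusRd; mem=40
  op8 P0: load  L1 → S/S on L1; bus BusRd; mem=40
  op9 P1: load  L3 → O/S on L3; bus BusRd; mem=20
  op10 P1: store L3 := 83 → I/M on L3; bus BusUpgr Flush; mem=34
  op11 P0: load  L2 → E/I on L2; bus BusRd; mem=0
  op12 P0: load  L1 → S/S on L1; bus (none); mem=40
  op13 P0: load  L1 → S/S on L1; bus (none); mem=40
  op14 P1: store L2 := 38 → I/M on L2; bus BusRdX; mem=0
  op15 P0: load  L3 → S/O on L3; bus BusRd; mem=34
  op16 P1: store L2 := 8 → I/M on L2; bus (none); mem=0
  op17 P1: store L0 := 96 → I/M on L0; bus (none); mem=39
  op18 P1: load  L0 → I/M on L0; bus (none); mem=39
  op19 P0: store L3 := 81 → M/I on L3; bus BusUpgr Flush; mem=83
  op20 P1: store L2 := 3 → I/M on L2; bus (none); mem=0
  op21 P0: load  L0 → S/O on L0; bus BusRd; mem=39
  op22 P0: store L0 := 39 → M/I on L0; bus BusUpgr Flush; mem=96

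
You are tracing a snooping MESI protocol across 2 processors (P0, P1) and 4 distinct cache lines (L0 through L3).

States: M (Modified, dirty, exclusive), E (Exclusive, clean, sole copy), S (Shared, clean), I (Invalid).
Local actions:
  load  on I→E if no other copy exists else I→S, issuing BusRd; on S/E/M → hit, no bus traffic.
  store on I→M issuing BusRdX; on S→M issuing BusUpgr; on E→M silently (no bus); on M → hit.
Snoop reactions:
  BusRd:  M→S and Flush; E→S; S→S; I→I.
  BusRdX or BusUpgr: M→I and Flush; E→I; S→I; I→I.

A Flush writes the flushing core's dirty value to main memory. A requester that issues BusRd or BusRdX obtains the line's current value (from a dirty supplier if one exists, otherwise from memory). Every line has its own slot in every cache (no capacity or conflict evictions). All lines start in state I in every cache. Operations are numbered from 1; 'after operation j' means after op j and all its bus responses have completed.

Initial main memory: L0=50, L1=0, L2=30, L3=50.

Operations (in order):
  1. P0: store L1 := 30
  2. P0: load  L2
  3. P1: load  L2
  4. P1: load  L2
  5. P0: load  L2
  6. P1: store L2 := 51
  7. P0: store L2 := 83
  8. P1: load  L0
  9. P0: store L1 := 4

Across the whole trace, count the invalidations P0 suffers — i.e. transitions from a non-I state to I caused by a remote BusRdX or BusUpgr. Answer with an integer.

invalidations = 1

  op1 P0: store L1 := 30 → M/I on L1; bus BusRdX; mem=0
  op2 P0: load  L2 → E/I on L2; bus BusRd; mem=30
  op3 P1: load  L2 → S/S on L2; bus BusRd; mem=30
  op4 P1: load  L2 → S/S on L2; bus (none); mem=30
  op5 P0: load  L2 → S/S on L2; bus (none); mem=30
  op6 P1: store L2 := 51 → I/M on L2; bus BusUpgr; mem=30
  op7 P0: store L2 := 83 → M/I on L2; bus BusRdX Flush; mem=51
  op8 P1: load  L0 → I/E on L0; bus BusRd; mem=50
  op9 P0: store L1 := 4 → M/I on L1; bus (none); mem=0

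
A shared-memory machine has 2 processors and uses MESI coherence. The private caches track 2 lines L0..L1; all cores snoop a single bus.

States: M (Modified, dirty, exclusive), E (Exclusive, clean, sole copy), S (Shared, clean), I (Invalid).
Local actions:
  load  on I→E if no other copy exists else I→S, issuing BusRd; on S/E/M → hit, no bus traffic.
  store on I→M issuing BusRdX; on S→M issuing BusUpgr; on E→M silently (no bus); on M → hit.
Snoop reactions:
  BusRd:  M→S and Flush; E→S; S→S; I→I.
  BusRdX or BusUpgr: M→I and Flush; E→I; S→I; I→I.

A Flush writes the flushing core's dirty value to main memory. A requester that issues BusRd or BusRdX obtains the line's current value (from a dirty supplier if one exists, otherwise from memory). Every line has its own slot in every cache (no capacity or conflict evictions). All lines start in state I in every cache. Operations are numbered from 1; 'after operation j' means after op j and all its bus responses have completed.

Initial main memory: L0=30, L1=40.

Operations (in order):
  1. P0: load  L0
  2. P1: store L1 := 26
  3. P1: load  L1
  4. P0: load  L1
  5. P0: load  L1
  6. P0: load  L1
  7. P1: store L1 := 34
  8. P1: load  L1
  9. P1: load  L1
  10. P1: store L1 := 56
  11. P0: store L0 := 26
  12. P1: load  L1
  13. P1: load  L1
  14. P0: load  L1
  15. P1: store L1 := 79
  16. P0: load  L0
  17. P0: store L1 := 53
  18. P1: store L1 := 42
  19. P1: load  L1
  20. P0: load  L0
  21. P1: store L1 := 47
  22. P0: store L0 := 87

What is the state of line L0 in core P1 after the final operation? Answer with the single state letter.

state = I

1. P0: load  L0  bus=[BusRd]  L0: P0=E P1=I  mem[L0]=30
2. P1: store L1 := 26  bus=[BusRdX]  L1: P0=I P1=M  mem[L1]=40
3. P1: load  L1  bus=[-]  L1: P0=I P1=M  mem[L1]=40
4. P0: load  L1  bus=[BusRd,Flush]  L1: P0=S P1=S  mem[L1]=26
5. P0: load  L1  bus=[-]  L1: P0=S P1=S  mem[L1]=26
6. P0: load  L1  bus=[-]  L1: P0=S P1=S  mem[L1]=26
7. P1: store L1 := 34  bus=[BusUpgr]  L1: P0=I P1=M  mem[L1]=26
8. P1: load  L1  bus=[-]  L1: P0=I P1=M  mem[L1]=26
9. P1: load  L1  bus=[-]  L1: P0=I P1=M  mem[L1]=26
10. P1: store L1 := 56  bus=[-]  L1: P0=I P1=M  mem[L1]=26
11. P0: store L0 := 26  bus=[-]  L0: P0=M P1=I  mem[L0]=30
12. P1: load  L1  bus=[-]  L1: P0=I P1=M  mem[L1]=26
13. P1: load  L1  bus=[-]  L1: P0=I P1=M  mem[L1]=26
14. P0: load  L1  bus=[BusRd,Flush]  L1: P0=S P1=S  mem[L1]=56
15. P1: store L1 := 79  bus=[BusUpgr]  L1: P0=I P1=M  mem[L1]=56
16. P0: load  L0  bus=[-]  L0: P0=M P1=I  mem[L0]=30
17. P0: store L1 := 53  bus=[BusRdX,Flush]  L1: P0=M P1=I  mem[L1]=79
18. P1: store L1 := 42  bus=[BusRdX,Flush]  L1: P0=I P1=M  mem[L1]=53
19. P1: load  L1  bus=[-]  L1: P0=I P1=M  mem[L1]=53
20. P0: load  L0  bus=[-]  L0: P0=M P1=I  mem[L0]=30
21. P1: store L1 := 47  bus=[-]  L1: P0=I P1=M  mem[L1]=53
22. P0: store L0 := 87  bus=[-]  L0: P0=M P1=I  mem[L0]=30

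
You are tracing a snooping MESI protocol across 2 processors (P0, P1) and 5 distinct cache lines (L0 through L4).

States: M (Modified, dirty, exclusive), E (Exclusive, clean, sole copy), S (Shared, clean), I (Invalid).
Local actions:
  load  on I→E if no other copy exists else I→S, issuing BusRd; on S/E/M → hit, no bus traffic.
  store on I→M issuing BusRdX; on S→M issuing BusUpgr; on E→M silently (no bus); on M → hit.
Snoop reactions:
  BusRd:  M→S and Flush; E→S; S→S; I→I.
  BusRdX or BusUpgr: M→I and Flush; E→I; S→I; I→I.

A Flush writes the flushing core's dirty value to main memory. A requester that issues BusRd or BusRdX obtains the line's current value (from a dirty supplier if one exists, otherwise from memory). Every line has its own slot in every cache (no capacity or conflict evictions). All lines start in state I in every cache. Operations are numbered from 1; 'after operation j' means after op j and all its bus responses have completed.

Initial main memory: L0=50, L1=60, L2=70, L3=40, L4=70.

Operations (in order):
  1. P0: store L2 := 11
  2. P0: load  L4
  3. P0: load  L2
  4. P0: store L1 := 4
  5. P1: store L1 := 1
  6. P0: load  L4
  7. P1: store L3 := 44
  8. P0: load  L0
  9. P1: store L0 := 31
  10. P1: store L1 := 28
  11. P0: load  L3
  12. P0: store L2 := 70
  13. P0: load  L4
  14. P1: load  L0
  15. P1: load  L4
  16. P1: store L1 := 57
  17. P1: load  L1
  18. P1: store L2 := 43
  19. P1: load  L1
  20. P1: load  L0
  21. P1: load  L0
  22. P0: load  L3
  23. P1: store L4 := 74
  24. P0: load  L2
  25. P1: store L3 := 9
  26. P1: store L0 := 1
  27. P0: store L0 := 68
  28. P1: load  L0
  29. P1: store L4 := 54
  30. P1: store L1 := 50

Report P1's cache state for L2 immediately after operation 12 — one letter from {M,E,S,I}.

[1] P0: store L2 := 11 | P0:M(11), P1:I | bus: BusRdX
[2] P0: load  L4 | P0:E(70), P1:I | bus: BusRd
[3] P0: load  L2 | P0:M(11), P1:I | bus: none
[4] P0: store L1 := 4 | P0:M(4), P1:I | bus: BusRdX
[5] P1: store L1 := 1 | P0:I, P1:M(1) | bus: BusRdX,Flush
[6] P0: load  L4 | P0:E(70), P1:I | bus: none
[7] P1: store L3 := 44 | P0:I, P1:M(44) | bus: BusRdX
[8] P0: load  L0 | P0:E(50), P1:I | bus: BusRd
[9] P1: store L0 := 31 | P0:I, P1:M(31) | bus: BusRdX
[10] P1: store L1 := 28 | P0:I, P1:M(28) | bus: none
[11] P0: load  L3 | P0:S(44), P1:S(44) | bus: BusRd,Flush
[12] P0: store L2 := 70 | P0:M(70), P1:I | bus: none
[13] P0: load  L4 | P0:E(70), P1:I | bus: none
[14] P1: load  L0 | P0:I, P1:M(31) | bus: none
[15] P1: load  L4 | P0:S(70), P1:S(70) | bus: BusRd
[16] P1: store L1 := 57 | P0:I, P1:M(57) | bus: none
[17] P1: load  L1 | P0:I, P1:M(57) | bus: none
[18] P1: store L2 := 43 | P0:I, P1:M(43) | bus: BusRdX,Flush
[19] P1: load  L1 | P0:I, P1:M(57) | bus: none
[20] P1: load  L0 | P0:I, P1:M(31) | bus: none
[21] P1: load  L0 | P0:I, P1:M(31) | bus: none
[22] P0: load  L3 | P0:S(44), P1:S(44) | bus: none
[23] P1: store L4 := 74 | P0:I, P1:M(74) | bus: BusUpgr
[24] P0: load  L2 | P0:S(43), P1:S(43) | bus: BusRd,Flush
[25] P1: store L3 := 9 | P0:I, P1:M(9) | bus: BusUpgr
[26] P1: store L0 := 1 | P0:I, P1:M(1) | bus: none
[27] P0: store L0 := 68 | P0:M(68), P1:I | bus: BusRdX,Flush
[28] P1: load  L0 | P0:S(68), P1:S(68) | bus: BusRd,Flush
[29] P1: store L4 := 54 | P0:I, P1:M(54) | bus: none
[30] P1: store L1 := 50 | P0:I, P1:M(50) | bus: none

state = I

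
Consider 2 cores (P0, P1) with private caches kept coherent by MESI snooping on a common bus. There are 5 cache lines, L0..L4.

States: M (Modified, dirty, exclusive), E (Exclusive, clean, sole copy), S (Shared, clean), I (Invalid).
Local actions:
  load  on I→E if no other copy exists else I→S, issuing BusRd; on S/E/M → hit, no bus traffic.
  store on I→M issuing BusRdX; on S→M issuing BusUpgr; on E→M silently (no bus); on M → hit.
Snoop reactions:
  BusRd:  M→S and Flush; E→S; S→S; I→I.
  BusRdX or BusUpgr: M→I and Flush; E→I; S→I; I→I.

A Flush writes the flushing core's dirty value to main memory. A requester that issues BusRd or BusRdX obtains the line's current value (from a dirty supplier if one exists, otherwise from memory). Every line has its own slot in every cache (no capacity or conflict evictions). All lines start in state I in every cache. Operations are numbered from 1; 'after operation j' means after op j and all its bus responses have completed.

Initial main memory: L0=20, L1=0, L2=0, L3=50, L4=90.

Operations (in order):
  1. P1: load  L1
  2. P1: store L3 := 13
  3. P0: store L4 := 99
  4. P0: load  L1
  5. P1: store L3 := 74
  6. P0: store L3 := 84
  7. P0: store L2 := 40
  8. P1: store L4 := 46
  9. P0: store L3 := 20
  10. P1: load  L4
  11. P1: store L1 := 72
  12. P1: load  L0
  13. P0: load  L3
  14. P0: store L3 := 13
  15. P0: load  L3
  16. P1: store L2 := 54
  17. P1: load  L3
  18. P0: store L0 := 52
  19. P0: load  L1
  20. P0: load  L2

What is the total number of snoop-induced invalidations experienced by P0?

invalidations = 3

[1] P1: load  L1 | P0:I, P1:E(0) | bus: BusRd
[2] P1: store L3 := 13 | P0:I, P1:M(13) | bus: BusRdX
[3] P0: store L4 := 99 | P0:M(99), P1:I | bus: BusRdX
[4] P0: load  L1 | P0:S(0), P1:S(0) | bus: BusRd
[5] P1: store L3 := 74 | P0:I, P1:M(74) | bus: none
[6] P0: store L3 := 84 | P0:M(84), P1:I | bus: BusRdX,Flush
[7] P0: store L2 := 40 | P0:M(40), P1:I | bus: BusRdX
[8] P1: store L4 := 46 | P0:I, P1:M(46) | bus: BusRdX,Flush
[9] P0: store L3 := 20 | P0:M(20), P1:I | bus: none
[10] P1: load  L4 | P0:I, P1:M(46) | bus: none
[11] P1: store L1 := 72 | P0:I, P1:M(72) | bus: BusUpgr
[12] P1: load  L0 | P0:I, P1:E(20) | bus: BusRd
[13] P0: load  L3 | P0:M(20), P1:I | bus: none
[14] P0: store L3 := 13 | P0:M(13), P1:I | bus: none
[15] P0: load  L3 | P0:M(13), P1:I | bus: none
[16] P1: store L2 := 54 | P0:I, P1:M(54) | bus: BusRdX,Flush
[17] P1: load  L3 | P0:S(13), P1:S(13) | bus: BusRd,Flush
[18] P0: store L0 := 52 | P0:M(52), P1:I | bus: BusRdX
[19] P0: load  L1 | P0:S(72), P1:S(72) | bus: BusRd,Flush
[20] P0: load  L2 | P0:S(54), P1:S(54) | bus: BusRd,Flush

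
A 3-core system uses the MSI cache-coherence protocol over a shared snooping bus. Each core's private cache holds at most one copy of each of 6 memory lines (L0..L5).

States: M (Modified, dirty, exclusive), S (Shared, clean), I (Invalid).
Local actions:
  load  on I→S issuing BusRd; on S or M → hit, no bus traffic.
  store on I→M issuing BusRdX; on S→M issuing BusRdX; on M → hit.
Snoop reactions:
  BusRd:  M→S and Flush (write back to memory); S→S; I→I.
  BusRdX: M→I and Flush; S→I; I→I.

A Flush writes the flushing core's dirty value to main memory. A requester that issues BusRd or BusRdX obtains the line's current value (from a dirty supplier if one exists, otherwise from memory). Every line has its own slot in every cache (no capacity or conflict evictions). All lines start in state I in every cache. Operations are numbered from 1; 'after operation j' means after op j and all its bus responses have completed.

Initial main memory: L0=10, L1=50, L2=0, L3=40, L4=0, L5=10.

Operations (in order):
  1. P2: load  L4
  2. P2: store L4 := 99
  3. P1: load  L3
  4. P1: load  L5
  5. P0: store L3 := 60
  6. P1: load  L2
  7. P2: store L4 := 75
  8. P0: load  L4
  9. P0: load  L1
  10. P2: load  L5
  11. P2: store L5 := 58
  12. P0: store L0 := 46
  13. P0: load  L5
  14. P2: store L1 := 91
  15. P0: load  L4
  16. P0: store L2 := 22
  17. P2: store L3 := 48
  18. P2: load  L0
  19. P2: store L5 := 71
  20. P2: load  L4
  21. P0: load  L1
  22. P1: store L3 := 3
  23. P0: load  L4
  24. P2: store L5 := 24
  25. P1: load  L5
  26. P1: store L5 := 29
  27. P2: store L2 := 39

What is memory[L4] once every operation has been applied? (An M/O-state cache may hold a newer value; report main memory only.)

  op1 P2: load  L4 → I/I/S on L4; bus BusRd; mem=0
  op2 P2: store L4 := 99 → I/I/M on L4; bus BusRdX; mem=0
  op3 P1: load  L3 → I/S/I on L3; bus BusRd; mem=40
  op4 P1: load  L5 → I/S/I on L5; bus BusRd; mem=10
  op5 P0: store L3 := 60 → M/I/I on L3; bus BusRdX; mem=40
  op6 P1: load  L2 → I/S/I on L2; bus BusRd; mem=0
  op7 P2: store L4 := 75 → I/I/M on L4; bus (none); mem=0
  op8 P0: load  L4 → S/I/S on L4; bus BusRd Flush; mem=75
  op9 P0: load  L1 → S/I/I on L1; bus BusRd; mem=50
  op10 P2: load  L5 → I/S/S on L5; bus BusRd; mem=10
  op11 P2: store L5 := 58 → I/I/M on L5; bus BusRdX; mem=10
  op12 P0: store L0 := 46 → M/I/I on L0; bus BusRdX; mem=10
  op13 P0: load  L5 → S/I/S on L5; bus BusRd Flush; mem=58
  op14 P2: store L1 := 91 → I/I/M on L1; bus BusRdX; mem=50
  op15 P0: load  L4 → S/I/S on L4; bus (none); mem=75
  op16 P0: store L2 := 22 → M/I/I on L2; bus BusRdX; mem=0
  op17 P2: store L3 := 48 → I/I/M on L3; bus BusRdX Flush; mem=60
  op18 P2: load  L0 → S/I/S on L0; bus BusRd Flush; mem=46
  op19 P2: store L5 := 71 → I/I/M on L5; bus BusRdX; mem=58
  op20 P2: load  L4 → S/I/S on L4; bus (none); mem=75
  op21 P0: load  L1 → S/I/S on L1; bus BusRd Flush; mem=91
  op22 P1: store L3 := 3 → I/M/I on L3; bus BusRdX Flush; mem=48
  op23 P0: load  L4 → S/I/S on L4; bus (none); mem=75
  op24 P2: store L5 := 24 → I/I/M on L5; bus (none); mem=58
  op25 P1: load  L5 → I/S/S on L5; bus BusRd Flush; mem=24
  op26 P1: store L5 := 29 → I/M/I on L5; bus BusRdX; mem=24
  op27 P2: store L2 := 39 → I/I/M on L2; bus BusRdX Flush; mem=22

memory[L4] = 75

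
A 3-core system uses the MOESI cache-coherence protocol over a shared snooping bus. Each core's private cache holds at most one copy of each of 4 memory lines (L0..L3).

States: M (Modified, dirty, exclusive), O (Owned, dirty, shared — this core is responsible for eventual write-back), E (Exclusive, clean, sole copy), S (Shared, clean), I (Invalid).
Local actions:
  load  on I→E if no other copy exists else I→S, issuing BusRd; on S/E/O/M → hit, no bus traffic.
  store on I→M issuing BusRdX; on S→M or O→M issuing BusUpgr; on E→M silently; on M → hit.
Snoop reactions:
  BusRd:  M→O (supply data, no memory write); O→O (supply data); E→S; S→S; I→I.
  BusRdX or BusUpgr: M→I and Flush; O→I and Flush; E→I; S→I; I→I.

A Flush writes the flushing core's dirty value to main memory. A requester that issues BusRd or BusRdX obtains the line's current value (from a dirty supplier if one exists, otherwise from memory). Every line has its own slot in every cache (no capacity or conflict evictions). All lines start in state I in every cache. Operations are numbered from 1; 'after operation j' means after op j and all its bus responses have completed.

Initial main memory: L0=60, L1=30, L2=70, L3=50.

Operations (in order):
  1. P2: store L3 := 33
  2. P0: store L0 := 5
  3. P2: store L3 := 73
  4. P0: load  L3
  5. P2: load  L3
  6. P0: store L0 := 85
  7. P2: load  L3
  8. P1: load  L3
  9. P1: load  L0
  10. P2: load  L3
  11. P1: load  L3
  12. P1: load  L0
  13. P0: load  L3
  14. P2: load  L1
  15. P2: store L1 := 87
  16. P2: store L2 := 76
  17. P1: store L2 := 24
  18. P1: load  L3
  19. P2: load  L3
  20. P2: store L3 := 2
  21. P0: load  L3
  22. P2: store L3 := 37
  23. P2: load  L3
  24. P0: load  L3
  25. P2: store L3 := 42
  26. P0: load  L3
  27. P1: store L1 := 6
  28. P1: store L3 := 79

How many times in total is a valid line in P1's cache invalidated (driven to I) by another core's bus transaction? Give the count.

invalidations = 1

  op1 P2: store L3 := 33 → I/I/M on L3; bus BusRdX; mem=50
  op2 P0: store L0 := 5 → M/I/I on L0; bus BusRdX; mem=60
  op3 P2: store L3 := 73 → I/I/M on L3; bus (none); mem=50
  op4 P0: load  L3 → S/I/O on L3; bus BusRd; mem=50
  op5 P2: load  L3 → S/I/O on L3; bus (none); mem=50
  op6 P0: store L0 := 85 → M/I/I on L0; bus (none); mem=60
  op7 P2: load  L3 → S/I/O on L3; bus (none); mem=50
  op8 P1: load  L3 → S/S/O on L3; bus BusRd; mem=50
  op9 P1: load  L0 → O/S/I on L0; bus BusRd; mem=60
  op10 P2: load  L3 → S/S/O on L3; bus (none); mem=50
  op11 P1: load  L3 → S/S/O on L3; bus (none); mem=50
  op12 P1: load  L0 → O/S/I on L0; bus (none); mem=60
  op13 P0: load  L3 → S/S/O on L3; bus (none); mem=50
  op14 P2: load  L1 → I/I/E on L1; bus BusRd; mem=30
  op15 P2: store L1 := 87 → I/I/M on L1; bus (none); mem=30
  op16 P2: store L2 := 76 → I/I/M on L2; bus BusRdX; mem=70
  op17 P1: store L2 := 24 → I/M/I on L2; bus BusRdX Flush; mem=76
  op18 P1: load  L3 → S/S/O on L3; bus (none); mem=50
  op19 P2: load  L3 → S/S/O on L3; bus (none); mem=50
  op20 P2: store L3 := 2 → I/I/M on L3; bus BusUpgr; mem=50
  op21 P0: load  L3 → S/I/O on L3; bus BusRd; mem=50
  op22 P2: store L3 := 37 → I/I/M on L3; bus BusUpgr; mem=50
  op23 P2: load  L3 → I/I/M on L3; bus (none); mem=50
  op24 P0: load  L3 → S/I/O on L3; bus BusRd; mem=50
  op25 P2: store L3 := 42 → I/I/M on L3; bus BusUpgr; mem=50
  op26 P0: load  L3 → S/I/O on L3; bus BusRd; mem=50
  op27 P1: store L1 := 6 → I/M/I on L1; bus BusRdX Flush; mem=87
  op28 P1: store L3 := 79 → I/M/I on L3; bus BusRdX Flush; mem=42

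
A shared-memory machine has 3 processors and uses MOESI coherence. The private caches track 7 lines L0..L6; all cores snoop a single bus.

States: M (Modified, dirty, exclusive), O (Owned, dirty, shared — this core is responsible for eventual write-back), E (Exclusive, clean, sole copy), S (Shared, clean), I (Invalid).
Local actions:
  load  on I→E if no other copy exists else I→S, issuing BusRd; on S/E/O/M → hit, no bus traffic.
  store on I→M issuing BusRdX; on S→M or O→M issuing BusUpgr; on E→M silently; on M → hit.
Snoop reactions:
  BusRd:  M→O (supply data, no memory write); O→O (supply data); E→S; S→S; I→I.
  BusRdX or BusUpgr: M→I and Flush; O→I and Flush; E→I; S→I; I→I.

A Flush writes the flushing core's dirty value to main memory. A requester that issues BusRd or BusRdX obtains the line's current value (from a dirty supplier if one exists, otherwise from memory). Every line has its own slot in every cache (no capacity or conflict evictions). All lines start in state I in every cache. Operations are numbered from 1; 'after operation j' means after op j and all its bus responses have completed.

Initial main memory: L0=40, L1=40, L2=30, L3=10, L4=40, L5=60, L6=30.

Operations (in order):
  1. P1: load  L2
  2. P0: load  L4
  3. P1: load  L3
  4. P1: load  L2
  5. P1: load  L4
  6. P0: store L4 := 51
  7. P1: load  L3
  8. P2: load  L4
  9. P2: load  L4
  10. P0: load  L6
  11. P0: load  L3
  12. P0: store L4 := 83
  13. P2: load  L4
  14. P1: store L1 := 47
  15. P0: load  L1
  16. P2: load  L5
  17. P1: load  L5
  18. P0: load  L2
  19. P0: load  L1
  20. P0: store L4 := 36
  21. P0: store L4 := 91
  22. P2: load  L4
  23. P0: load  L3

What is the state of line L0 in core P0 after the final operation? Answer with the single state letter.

[1] P1: load  L2 | P0:I, P1:E(30), P2:I | bus: BusRd
[2] P0: load  L4 | P0:E(40), P1:I, P2:I | bus: BusRd
[3] P1: load  L3 | P0:I, P1:E(10), P2:I | bus: BusRd
[4] P1: load  L2 | P0:I, P1:E(30), P2:I | bus: none
[5] P1: load  L4 | P0:S(40), P1:S(40), P2:I | bus: BusRd
[6] P0: store L4 := 51 | P0:M(51), P1:I, P2:I | bus: BusUpgr
[7] P1: load  L3 | P0:I, P1:E(10), P2:I | bus: none
[8] P2: load  L4 | P0:O(51), P1:I, P2:S(51) | bus: BusRd
[9] P2: load  L4 | P0:O(51), P1:I, P2:S(51) | bus: none
[10] P0: load  L6 | P0:E(30), P1:I, P2:I | bus: BusRd
[11] P0: load  L3 | P0:S(10), P1:S(10), P2:I | bus: BusRd
[12] P0: store L4 := 83 | P0:M(83), P1:I, P2:I | bus: BusUpgr
[13] P2: load  L4 | P0:O(83), P1:I, P2:S(83) | bus: BusRd
[14] P1: store L1 := 47 | P0:I, P1:M(47), P2:I | bus: BusRdX
[15] P0: load  L1 | P0:S(47), P1:O(47), P2:I | bus: BusRd
[16] P2: load  L5 | P0:I, P1:I, P2:E(60) | bus: BusRd
[17] P1: load  L5 | P0:I, P1:S(60), P2:S(60) | bus: BusRd
[18] P0: load  L2 | P0:S(30), P1:S(30), P2:I | bus: BusRd
[19] P0: load  L1 | P0:S(47), P1:O(47), P2:I | bus: none
[20] P0: store L4 := 36 | P0:M(36), P1:I, P2:I | bus: BusUpgr
[21] P0: store L4 := 91 | P0:M(91), P1:I, P2:I | bus: none
[22] P2: load  L4 | P0:O(91), P1:I, P2:S(91) | bus: BusRd
[23] P0: load  L3 | P0:S(10), P1:S(10), P2:I | bus: none

state = I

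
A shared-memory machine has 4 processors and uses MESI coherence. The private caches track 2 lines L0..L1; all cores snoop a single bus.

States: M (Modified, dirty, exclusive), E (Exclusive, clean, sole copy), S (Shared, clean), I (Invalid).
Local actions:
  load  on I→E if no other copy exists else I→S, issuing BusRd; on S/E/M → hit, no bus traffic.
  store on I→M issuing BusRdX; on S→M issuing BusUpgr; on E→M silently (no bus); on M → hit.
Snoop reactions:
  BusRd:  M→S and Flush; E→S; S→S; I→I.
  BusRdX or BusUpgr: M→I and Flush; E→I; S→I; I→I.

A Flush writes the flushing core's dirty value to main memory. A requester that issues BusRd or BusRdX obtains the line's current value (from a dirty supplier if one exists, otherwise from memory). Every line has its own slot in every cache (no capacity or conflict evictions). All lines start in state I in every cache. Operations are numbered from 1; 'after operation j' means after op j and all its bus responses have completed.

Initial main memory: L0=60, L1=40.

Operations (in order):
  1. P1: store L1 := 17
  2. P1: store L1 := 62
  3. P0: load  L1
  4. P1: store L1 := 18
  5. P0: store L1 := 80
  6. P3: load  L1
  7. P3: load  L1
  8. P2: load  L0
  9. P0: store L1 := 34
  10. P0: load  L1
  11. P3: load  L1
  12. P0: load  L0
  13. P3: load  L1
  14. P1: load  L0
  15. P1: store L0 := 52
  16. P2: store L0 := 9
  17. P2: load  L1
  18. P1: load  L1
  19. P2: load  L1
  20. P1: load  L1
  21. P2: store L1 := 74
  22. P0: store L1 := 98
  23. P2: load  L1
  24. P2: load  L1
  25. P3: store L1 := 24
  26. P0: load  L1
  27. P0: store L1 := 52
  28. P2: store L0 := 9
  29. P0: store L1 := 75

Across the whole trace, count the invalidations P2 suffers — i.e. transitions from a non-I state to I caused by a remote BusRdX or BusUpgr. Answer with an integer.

  op1 P1: store L1 := 17 → I/M/I/I on L1; bus BusRdX; mem=40
  op2 P1: store L1 := 62 → I/M/I/I on L1; bus (none); mem=40
  op3 P0: load  L1 → S/S/I/I on L1; bus BusRd Flush; mem=62
  op4 P1: store L1 := 18 → I/M/I/I on L1; bus BusUpgr; mem=62
  op5 P0: store L1 := 80 → M/I/I/I on L1; bus BusRdX Flush; mem=18
  op6 P3: load  L1 → S/I/I/S on L1; bus BusRd Flush; mem=80
  op7 P3: load  L1 → S/I/I/S on L1; bus (none); mem=80
  op8 P2: load  L0 → I/I/E/I on L0; bus BusRd; mem=60
  op9 P0: store L1 := 34 → M/I/I/I on L1; bus BusUpgr; mem=80
  op10 P0: load  L1 → M/I/I/I on L1; bus (none); mem=80
  op11 P3: load  L1 → S/I/I/S on L1; bus BusRd Flush; mem=34
  op12 P0: load  L0 → S/I/S/I on L0; bus BusRd; mem=60
  op13 P3: load  L1 → S/I/I/S on L1; bus (none); mem=34
  op14 P1: load  L0 → S/S/S/I on L0; bus BusRd; mem=60
  op15 P1: store L0 := 52 → I/M/I/I on L0; bus BusUpgr; mem=60
  op16 P2: store L0 := 9 → I/I/M/I on L0; bus BusRdX Flush; mem=52
  op17 P2: load  L1 → S/I/S/S on L1; bus BusRd; mem=34
  op18 P1: load  L1 → S/S/S/S on L1; bus BusRd; mem=34
  op19 P2: load  L1 → S/S/S/S on L1; bus (none); mem=34
  op20 P1: load  L1 → S/S/S/S on L1; bus (none); mem=34
  op21 P2: store L1 := 74 → I/I/M/I on L1; bus BusUpgr; mem=34
  op22 P0: store L1 := 98 → M/I/I/I on L1; bus BusRdX Flush; mem=74
  op23 P2: load  L1 → S/I/S/I on L1; bus BusRd Flush; mem=98
  op24 P2: load  L1 → S/I/S/I on L1; bus (none); mem=98
  op25 P3: store L1 := 24 → I/I/I/M on L1; bus BusRdX; mem=98
  op26 P0: load  L1 → S/I/I/S on L1; bus BusRd Flush; mem=24
  op27 P0: store L1 := 52 → M/I/I/I on L1; bus BusUpgr; mem=24
  op28 P2: store L0 := 9 → I/I/M/I on L0; bus (none); mem=52
  op29 P0: store L1 := 75 → M/I/I/I on L1; bus (none); mem=24

invalidations = 3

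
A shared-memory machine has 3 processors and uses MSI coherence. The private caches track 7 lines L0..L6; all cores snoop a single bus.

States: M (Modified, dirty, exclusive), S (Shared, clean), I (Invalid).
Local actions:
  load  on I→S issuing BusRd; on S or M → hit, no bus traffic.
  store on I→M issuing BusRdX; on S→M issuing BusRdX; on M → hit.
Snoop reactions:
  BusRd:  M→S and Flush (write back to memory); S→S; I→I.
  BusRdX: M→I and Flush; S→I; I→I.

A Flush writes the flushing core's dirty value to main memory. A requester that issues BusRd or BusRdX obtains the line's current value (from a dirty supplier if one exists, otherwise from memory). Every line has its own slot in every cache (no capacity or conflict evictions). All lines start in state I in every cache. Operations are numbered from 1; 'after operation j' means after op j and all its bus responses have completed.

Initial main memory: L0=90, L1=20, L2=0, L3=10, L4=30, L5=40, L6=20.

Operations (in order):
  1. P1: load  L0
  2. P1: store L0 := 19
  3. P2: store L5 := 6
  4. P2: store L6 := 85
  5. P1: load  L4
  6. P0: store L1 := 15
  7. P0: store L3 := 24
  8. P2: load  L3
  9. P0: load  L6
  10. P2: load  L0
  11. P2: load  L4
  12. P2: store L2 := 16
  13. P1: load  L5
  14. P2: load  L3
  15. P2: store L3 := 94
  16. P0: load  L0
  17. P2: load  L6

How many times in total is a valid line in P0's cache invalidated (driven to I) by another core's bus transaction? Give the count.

1. P1: load  L0  bus=[BusRd]  L0: P0=I P1=S P2=I  mem[L0]=90
2. P1: store L0 := 19  bus=[BusRdX]  L0: P0=I P1=M P2=I  mem[L0]=90
3. P2: store L5 := 6  bus=[BusRdX]  L5: P0=I P1=I P2=M  mem[L5]=40
4. P2: store L6 := 85  bus=[BusRdX]  L6: P0=I P1=I P2=M  mem[L6]=20
5. P1: load  L4  bus=[BusRd]  L4: P0=I P1=S P2=I  mem[L4]=30
6. P0: store L1 := 15  bus=[BusRdX]  L1: P0=M P1=I P2=I  mem[L1]=20
7. P0: store L3 := 24  bus=[BusRdX]  L3: P0=M P1=I P2=I  mem[L3]=10
8. P2: load  L3  bus=[BusRd,Flush]  L3: P0=S P1=I P2=S  mem[L3]=24
9. P0: load  L6  bus=[BusRd,Flush]  L6: P0=S P1=I P2=S  mem[L6]=85
10. P2: load  L0  bus=[BusRd,Flush]  L0: P0=I P1=S P2=S  mem[L0]=19
11. P2: load  L4  bus=[BusRd]  L4: P0=I P1=S P2=S  mem[L4]=30
12. P2: store L2 := 16  bus=[BusRdX]  L2: P0=I P1=I P2=M  mem[L2]=0
13. P1: load  L5  bus=[BusRd,Flush]  L5: P0=I P1=S P2=S  mem[L5]=6
14. P2: load  L3  bus=[-]  L3: P0=S P1=I P2=S  mem[L3]=24
15. P2: store L3 := 94  bus=[BusRdX]  L3: P0=I P1=I P2=M  mem[L3]=24
16. P0: load  L0  bus=[BusRd]  L0: P0=S P1=S P2=S  mem[L0]=19
17. P2: load  L6  bus=[-]  L6: P0=S P1=I P2=S  mem[L6]=85

invalidations = 1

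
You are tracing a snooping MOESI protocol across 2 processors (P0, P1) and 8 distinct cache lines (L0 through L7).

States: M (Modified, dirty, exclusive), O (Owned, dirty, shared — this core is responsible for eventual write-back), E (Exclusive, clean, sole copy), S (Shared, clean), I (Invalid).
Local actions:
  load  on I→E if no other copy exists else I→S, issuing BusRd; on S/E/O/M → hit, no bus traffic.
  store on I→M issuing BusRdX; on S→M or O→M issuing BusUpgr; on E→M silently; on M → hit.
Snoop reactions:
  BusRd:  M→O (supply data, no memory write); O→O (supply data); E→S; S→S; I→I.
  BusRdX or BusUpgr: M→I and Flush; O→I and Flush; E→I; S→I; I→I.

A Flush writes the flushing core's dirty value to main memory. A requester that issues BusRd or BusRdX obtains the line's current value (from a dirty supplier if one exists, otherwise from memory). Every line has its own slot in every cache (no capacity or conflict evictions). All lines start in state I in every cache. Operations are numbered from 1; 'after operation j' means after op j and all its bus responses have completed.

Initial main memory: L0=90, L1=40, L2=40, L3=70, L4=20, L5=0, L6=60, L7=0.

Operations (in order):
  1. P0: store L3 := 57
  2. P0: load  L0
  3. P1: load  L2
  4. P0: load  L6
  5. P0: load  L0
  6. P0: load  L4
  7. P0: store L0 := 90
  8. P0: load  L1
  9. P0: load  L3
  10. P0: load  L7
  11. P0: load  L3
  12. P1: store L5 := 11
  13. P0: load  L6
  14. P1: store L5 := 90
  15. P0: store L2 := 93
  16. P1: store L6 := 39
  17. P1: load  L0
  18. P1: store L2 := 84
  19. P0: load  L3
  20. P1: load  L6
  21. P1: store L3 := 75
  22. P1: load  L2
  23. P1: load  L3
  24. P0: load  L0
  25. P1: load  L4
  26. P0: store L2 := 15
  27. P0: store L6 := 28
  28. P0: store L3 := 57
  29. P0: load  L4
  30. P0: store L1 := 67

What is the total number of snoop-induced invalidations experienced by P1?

invalidations = 4

step 1: P0: store L3 := 57  ⟶  MI  (L3)  txn=BusRdX  M[L3]=70
step 2: P0: load  L0  ⟶  EI  (L0)  txn=BusRd  M[L0]=90
step 3: P1: load  L2  ⟶  IE  (L2)  txn=BusRd  M[L2]=40
step 4: P0: load  L6  ⟶  EI  (L6)  txn=BusRd  M[L6]=60
step 5: P0: load  L0  ⟶  EI  (L0)  txn=∅  M[L0]=90
step 6: P0: load  L4  ⟶  EI  (L4)  txn=BusRd  M[L4]=20
step 7: P0: store L0 := 90  ⟶  MI  (L0)  txn=∅  M[L0]=90
step 8: P0: load  L1  ⟶  EI  (L1)  txn=BusRd  M[L1]=40
step 9: P0: load  L3  ⟶  MI  (L3)  txn=∅  M[L3]=70
step 10: P0: load  L7  ⟶  EI  (L7)  txn=BusRd  M[L7]=0
step 11: P0: load  L3  ⟶  MI  (L3)  txn=∅  M[L3]=70
step 12: P1: store L5 := 11  ⟶  IM  (L5)  txn=BusRdX  M[L5]=0
step 13: P0: load  L6  ⟶  EI  (L6)  txn=∅  M[L6]=60
step 14: P1: store L5 := 90  ⟶  IM  (L5)  txn=∅  M[L5]=0
step 15: P0: store L2 := 93  ⟶  MI  (L2)  txn=BusRdX  M[L2]=40
step 16: P1: store L6 := 39  ⟶  IM  (L6)  txn=BusRdX  M[L6]=60
step 17: P1: load  L0  ⟶  OS  (L0)  txn=BusRd  M[L0]=90
step 18: P1: store L2 := 84  ⟶  IM  (L2)  txn=BusRdX+Flush  M[L2]=93
step 19: P0: load  L3  ⟶  MI  (L3)  txn=∅  M[L3]=70
step 20: P1: load  L6  ⟶  IM  (L6)  txn=∅  M[L6]=60
step 21: P1: store L3 := 75  ⟶  IM  (L3)  txn=BusRdX+Flush  M[L3]=57
step 22: P1: load  L2  ⟶  IM  (L2)  txn=∅  M[L2]=93
step 23: P1: load  L3  ⟶  IM  (L3)  txn=∅  M[L3]=57
step 24: P0: load  L0  ⟶  OS  (L0)  txn=∅  M[L0]=90
step 25: P1: load  L4  ⟶  SS  (L4)  txn=BusRd  M[L4]=20
step 26: P0: store L2 := 15  ⟶  MI  (L2)  txn=BusRdX+Flush  M[L2]=84
step 27: P0: store L6 := 28  ⟶  MI  (L6)  txn=BusRdX+Flush  M[L6]=39
step 28: P0: store L3 := 57  ⟶  MI  (L3)  txn=BusRdX+Flush  M[L3]=75
step 29: P0: load  L4  ⟶  SS  (L4)  txn=∅  M[L4]=20
step 30: P0: store L1 := 67  ⟶  MI  (L1)  txn=∅  M[L1]=40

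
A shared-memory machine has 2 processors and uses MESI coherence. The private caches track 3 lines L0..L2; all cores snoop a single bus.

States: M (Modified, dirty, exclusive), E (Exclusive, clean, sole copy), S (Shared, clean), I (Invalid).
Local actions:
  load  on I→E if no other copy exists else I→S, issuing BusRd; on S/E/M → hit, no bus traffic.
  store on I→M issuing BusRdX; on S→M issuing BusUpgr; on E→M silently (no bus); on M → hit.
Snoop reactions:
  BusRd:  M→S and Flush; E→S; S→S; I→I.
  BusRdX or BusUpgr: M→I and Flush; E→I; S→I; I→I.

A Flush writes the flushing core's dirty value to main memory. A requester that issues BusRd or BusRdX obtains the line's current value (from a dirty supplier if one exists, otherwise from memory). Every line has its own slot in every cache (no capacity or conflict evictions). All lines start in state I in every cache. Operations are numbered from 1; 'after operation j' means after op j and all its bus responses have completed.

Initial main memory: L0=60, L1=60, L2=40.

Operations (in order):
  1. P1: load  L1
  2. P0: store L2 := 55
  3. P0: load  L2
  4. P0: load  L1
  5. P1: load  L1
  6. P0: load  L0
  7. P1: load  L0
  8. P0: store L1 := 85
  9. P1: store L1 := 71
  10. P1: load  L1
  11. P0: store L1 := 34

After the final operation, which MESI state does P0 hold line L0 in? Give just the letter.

[1] P1: load  L1 | P0:I, P1:E(60) | bus: BusRd
[2] P0: store L2 := 55 | P0:M(55), P1:I | bus: BusRdX
[3] P0: load  L2 | P0:M(55), P1:I | bus: none
[4] P0: load  L1 | P0:S(60), P1:S(60) | bus: BusRd
[5] P1: load  L1 | P0:S(60), P1:S(60) | bus: none
[6] P0: load  L0 | P0:E(60), P1:I | bus: BusRd
[7] P1: load  L0 | P0:S(60), P1:S(60) | bus: BusRd
[8] P0: store L1 := 85 | P0:M(85), P1:I | bus: BusUpgr
[9] P1: store L1 := 71 | P0:I, P1:M(71) | bus: BusRdX,Flush
[10] P1: load  L1 | P0:I, P1:M(71) | bus: none
[11] P0: store L1 := 34 | P0:M(34), P1:I | bus: BusRdX,Flush

state = S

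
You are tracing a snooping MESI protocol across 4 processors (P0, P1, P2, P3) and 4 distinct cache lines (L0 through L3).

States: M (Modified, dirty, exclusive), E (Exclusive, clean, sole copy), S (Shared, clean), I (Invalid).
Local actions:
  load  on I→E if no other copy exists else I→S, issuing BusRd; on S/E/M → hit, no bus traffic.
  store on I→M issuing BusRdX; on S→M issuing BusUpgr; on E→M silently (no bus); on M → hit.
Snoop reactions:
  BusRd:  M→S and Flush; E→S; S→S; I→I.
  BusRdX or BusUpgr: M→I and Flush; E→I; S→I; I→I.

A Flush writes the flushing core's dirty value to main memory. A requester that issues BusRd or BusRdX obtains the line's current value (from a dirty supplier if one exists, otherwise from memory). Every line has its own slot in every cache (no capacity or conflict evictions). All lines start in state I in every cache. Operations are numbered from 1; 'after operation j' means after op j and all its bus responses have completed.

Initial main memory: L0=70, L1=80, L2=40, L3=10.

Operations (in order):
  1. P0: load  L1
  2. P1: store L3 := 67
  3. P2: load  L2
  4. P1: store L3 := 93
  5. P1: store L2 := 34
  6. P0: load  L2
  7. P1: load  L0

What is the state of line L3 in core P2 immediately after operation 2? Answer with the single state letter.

state = I

step 1: P0: load  L1  ⟶  EIII  (L1)  txn=BusRd  M[L1]=80
step 2: P1: store L3 := 67  ⟶  IMII  (L3)  txn=BusRdX  M[L3]=10
step 3: P2: load  L2  ⟶  IIEI  (L2)  txn=BusRd  M[L2]=40
step 4: P1: store L3 := 93  ⟶  IMII  (L3)  txn=∅  M[L3]=10
step 5: P1: store L2 := 34  ⟶  IMII  (L2)  txn=BusRdX  M[L2]=40
step 6: P0: load  L2  ⟶  SSII  (L2)  txn=BusRd+Flush  M[L2]=34
step 7: P1: load  L0  ⟶  IEII  (L0)  txn=BusRd  M[L0]=70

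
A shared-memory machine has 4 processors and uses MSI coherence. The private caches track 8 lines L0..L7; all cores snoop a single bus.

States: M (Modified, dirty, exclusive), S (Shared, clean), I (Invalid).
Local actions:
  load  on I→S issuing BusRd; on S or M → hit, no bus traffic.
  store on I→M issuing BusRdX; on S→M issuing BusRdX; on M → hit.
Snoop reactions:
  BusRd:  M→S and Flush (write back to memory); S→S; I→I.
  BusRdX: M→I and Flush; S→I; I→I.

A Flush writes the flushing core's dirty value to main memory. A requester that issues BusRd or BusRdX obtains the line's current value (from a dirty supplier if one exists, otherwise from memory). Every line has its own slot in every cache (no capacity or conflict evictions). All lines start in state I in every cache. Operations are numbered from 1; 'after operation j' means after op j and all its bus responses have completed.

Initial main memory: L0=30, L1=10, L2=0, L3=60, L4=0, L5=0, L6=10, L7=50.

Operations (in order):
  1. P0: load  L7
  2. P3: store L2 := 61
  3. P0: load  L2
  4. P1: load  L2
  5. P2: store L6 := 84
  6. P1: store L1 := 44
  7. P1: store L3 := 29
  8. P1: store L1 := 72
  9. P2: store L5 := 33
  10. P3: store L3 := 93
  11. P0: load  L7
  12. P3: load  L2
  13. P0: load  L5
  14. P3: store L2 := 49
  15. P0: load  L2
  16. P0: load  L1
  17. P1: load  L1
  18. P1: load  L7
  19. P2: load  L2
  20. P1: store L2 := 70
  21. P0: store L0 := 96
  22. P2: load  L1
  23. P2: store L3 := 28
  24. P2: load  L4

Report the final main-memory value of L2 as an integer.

memory[L2] = 49

  op1 P0: load  L7 → S/I/I/I on L7; bus BusRd; mem=50
  op2 P3: store L2 := 61 → I/I/I/M on L2; bus BusRdX; mem=0
  op3 P0: load  L2 → S/I/I/S on L2; bus BusRd Flush; mem=61
  op4 P1: load  L2 → S/S/I/S on L2; bus BusRd; mem=61
  op5 P2: store L6 := 84 → I/I/M/I on L6; bus BusRdX; mem=10
  op6 P1: store L1 := 44 → I/M/I/I on L1; bus BusRdX; mem=10
  op7 P1: store L3 := 29 → I/M/I/I on L3; bus BusRdX; mem=60
  op8 P1: store L1 := 72 → I/M/I/I on L1; bus (none); mem=10
  op9 P2: store L5 := 33 → I/I/M/I on L5; bus BusRdX; mem=0
  op10 P3: store L3 := 93 → I/I/I/M on L3; bus BusRdX Flush; mem=29
  op11 P0: load  L7 → S/I/I/I on L7; bus (none); mem=50
  op12 P3: load  L2 → S/S/I/S on L2; bus (none); mem=61
  op13 P0: load  L5 → S/I/S/I on L5; bus BusRd Flush; mem=33
  op14 P3: store L2 := 49 → I/I/I/M on L2; bus BusRdX; mem=61
  op15 P0: load  L2 → S/I/I/S on L2; bus BusRd Flush; mem=49
  op16 P0: load  L1 → S/S/I/I on L1; bus BusRd Flush; mem=72
  op17 P1: load  L1 → S/S/I/I on L1; bus (none); mem=72
  op18 P1: load  L7 → S/S/I/I on L7; bus BusRd; mem=50
  op19 P2: load  L2 → S/I/S/S on L2; bus BusRd; mem=49
  op20 P1: store L2 := 70 → I/M/I/I on L2; bus BusRdX; mem=49
  op21 P0: store L0 := 96 → M/I/I/I on L0; bus BusRdX; mem=30
  op22 P2: load  L1 → S/S/S/I on L1; bus BusRd; mem=72
  op23 P2: store L3 := 28 → I/I/M/I on L3; bus BusRdX Flush; mem=93
  op24 P2: load  L4 → I/I/S/I on L4; bus BusRd; mem=0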